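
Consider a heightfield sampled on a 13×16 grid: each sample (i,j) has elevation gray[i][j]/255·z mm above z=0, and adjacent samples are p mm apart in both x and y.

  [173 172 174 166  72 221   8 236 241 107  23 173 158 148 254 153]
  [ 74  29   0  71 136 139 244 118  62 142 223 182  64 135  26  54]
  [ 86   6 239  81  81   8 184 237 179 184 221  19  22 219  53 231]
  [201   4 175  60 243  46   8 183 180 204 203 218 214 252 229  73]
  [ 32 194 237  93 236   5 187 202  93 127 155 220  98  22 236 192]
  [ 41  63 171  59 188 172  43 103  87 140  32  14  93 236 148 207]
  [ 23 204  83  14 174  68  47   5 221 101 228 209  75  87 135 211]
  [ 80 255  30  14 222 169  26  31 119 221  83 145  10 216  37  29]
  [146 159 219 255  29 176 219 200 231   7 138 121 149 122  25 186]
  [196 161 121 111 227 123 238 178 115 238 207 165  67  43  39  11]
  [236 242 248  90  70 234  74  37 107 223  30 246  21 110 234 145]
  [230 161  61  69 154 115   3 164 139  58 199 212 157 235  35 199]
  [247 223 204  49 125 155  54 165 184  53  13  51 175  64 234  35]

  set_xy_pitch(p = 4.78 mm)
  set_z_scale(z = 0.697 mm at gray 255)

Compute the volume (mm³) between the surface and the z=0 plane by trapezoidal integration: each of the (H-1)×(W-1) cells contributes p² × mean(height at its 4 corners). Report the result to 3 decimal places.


1483.960

height_mm = gray/255 × 0.697; cell vol = 4.78² × mean(4 corners)
unit = 4.78² × 0.697 / (4×255) = 0.0156131 mm³ per gray-sum
row 0: Σ corner-gray over 15 cells = 7902  → 123.3745
row 1: Σ corner-gray over 15 cells = 7053  → 110.1190
row 2: Σ corner-gray over 15 cells = 8495  → 132.6331
row 3: Σ corner-gray over 15 cells = 9146  → 142.7972
row 4: Σ corner-gray over 15 cells = 7780  → 121.4697
row 5: Σ corner-gray over 15 cells = 6882  → 107.4492
row 6: Σ corner-gray over 15 cells = 6801  → 106.1845
row 7: Σ corner-gray over 15 cells = 7697  → 120.1738
row 8: Σ corner-gray over 15 cells = 8705  → 135.9118
row 9: Σ corner-gray over 15 cells = 8586  → 134.0538
row 10: Σ corner-gray over 15 cells = 8266  → 129.0577
row 11: Σ corner-gray over 15 cells = 7733  → 120.7359
Σ rows: total corner-gray = 95046  → 1483.9602 mm³


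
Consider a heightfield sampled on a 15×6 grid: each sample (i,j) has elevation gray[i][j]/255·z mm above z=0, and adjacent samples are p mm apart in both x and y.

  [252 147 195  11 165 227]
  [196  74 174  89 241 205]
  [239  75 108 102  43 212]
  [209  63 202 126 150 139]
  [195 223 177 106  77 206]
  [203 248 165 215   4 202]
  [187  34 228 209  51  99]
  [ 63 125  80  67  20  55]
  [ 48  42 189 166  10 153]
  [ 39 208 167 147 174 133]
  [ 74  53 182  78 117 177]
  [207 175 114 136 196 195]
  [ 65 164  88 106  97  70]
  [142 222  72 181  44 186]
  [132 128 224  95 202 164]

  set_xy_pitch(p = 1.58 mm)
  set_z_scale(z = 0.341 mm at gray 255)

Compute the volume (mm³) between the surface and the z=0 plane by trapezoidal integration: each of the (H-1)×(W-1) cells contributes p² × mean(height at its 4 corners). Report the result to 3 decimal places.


height_mm = gray/255 × 0.341; cell vol = 1.58² × mean(4 corners)
unit = 1.58² × 0.341 / (4×255) = 0.000834581 mm³ per gray-sum
row 0: Σ corner-gray over 5 cells = 3072  → 2.5638
row 1: Σ corner-gray over 5 cells = 2664  → 2.2233
row 2: Σ corner-gray over 5 cells = 2537  → 2.1173
row 3: Σ corner-gray over 5 cells = 2997  → 2.5012
row 4: Σ corner-gray over 5 cells = 3236  → 2.7007
row 5: Σ corner-gray over 5 cells = 2999  → 2.5029
row 6: Σ corner-gray over 5 cells = 2032  → 1.6959
row 7: Σ corner-gray over 5 cells = 1717  → 1.4330
row 8: Σ corner-gray over 5 cells = 2579  → 2.1524
row 9: Σ corner-gray over 5 cells = 2675  → 2.2325
row 10: Σ corner-gray over 5 cells = 2755  → 2.2993
row 11: Σ corner-gray over 5 cells = 2689  → 2.2442
row 12: Σ corner-gray over 5 cells = 2411  → 2.0122
row 13: Σ corner-gray over 5 cells = 2960  → 2.4704
Σ rows: total corner-gray = 37323  → 31.1491 mm³

31.149


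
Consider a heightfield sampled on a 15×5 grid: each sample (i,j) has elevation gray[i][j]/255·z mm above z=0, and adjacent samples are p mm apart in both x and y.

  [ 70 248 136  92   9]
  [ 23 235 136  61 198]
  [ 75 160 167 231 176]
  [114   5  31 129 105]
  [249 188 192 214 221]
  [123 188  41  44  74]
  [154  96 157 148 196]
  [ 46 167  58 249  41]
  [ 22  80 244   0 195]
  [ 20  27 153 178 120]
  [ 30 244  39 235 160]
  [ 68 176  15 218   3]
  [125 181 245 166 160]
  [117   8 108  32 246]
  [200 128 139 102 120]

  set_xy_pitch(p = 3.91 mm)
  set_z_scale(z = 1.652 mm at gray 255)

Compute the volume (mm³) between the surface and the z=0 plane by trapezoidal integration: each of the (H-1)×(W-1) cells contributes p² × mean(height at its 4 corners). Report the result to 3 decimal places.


height_mm = gray/255 × 1.652; cell vol = 3.91² × mean(4 corners)
unit = 3.91² × 1.652 / (4×255) = 0.0247607 mm³ per gray-sum
row 0: Σ corner-gray over 4 cells = 2116  → 52.3937
row 1: Σ corner-gray over 4 cells = 2452  → 60.7133
row 2: Σ corner-gray over 4 cells = 1916  → 47.4416
row 3: Σ corner-gray over 4 cells = 2207  → 54.6469
row 4: Σ corner-gray over 4 cells = 2401  → 59.4505
row 5: Σ corner-gray over 4 cells = 1895  → 46.9216
row 6: Σ corner-gray over 4 cells = 2187  → 54.1517
row 7: Σ corner-gray over 4 cells = 1900  → 47.0454
row 8: Σ corner-gray over 4 cells = 1721  → 42.6132
row 9: Σ corner-gray over 4 cells = 2082  → 51.5518
row 10: Σ corner-gray over 4 cells = 2115  → 52.3689
row 11: Σ corner-gray over 4 cells = 2358  → 58.3858
row 12: Σ corner-gray over 4 cells = 2128  → 52.6908
row 13: Σ corner-gray over 4 cells = 1717  → 42.5142
Σ rows: total corner-gray = 29195  → 722.8894 mm³

722.889


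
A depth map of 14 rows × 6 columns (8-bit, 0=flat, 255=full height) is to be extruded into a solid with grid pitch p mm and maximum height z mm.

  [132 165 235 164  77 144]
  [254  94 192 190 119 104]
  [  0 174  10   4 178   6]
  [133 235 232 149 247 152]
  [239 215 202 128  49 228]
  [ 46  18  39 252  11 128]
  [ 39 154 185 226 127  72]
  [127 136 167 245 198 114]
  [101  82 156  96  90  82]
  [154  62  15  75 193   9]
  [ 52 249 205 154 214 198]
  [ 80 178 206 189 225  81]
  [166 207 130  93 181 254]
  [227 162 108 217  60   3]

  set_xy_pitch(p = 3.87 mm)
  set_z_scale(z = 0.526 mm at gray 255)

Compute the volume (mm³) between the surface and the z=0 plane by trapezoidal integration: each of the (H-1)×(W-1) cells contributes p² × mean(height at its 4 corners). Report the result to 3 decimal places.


height_mm = gray/255 × 0.526; cell vol = 3.87² × mean(4 corners)
unit = 3.87² × 0.526 / (4×255) = 0.00772338 mm³ per gray-sum
row 0: Σ corner-gray over 5 cells = 3106  → 23.9888
row 1: Σ corner-gray over 5 cells = 2286  → 17.6557
row 2: Σ corner-gray over 5 cells = 2749  → 21.2316
row 3: Σ corner-gray over 5 cells = 3666  → 28.3139
row 4: Σ corner-gray over 5 cells = 2469  → 19.0690
row 5: Σ corner-gray over 5 cells = 2309  → 17.8333
row 6: Σ corner-gray over 5 cells = 3228  → 24.9311
row 7: Σ corner-gray over 5 cells = 2764  → 21.3474
row 8: Σ corner-gray over 5 cells = 1884  → 14.5509
row 9: Σ corner-gray over 5 cells = 2747  → 21.2161
row 10: Σ corner-gray over 5 cells = 3651  → 28.1981
row 11: Σ corner-gray over 5 cells = 3399  → 26.2518
row 12: Σ corner-gray over 5 cells = 2966  → 22.9076
Σ rows: total corner-gray = 37224  → 287.4952 mm³

287.495


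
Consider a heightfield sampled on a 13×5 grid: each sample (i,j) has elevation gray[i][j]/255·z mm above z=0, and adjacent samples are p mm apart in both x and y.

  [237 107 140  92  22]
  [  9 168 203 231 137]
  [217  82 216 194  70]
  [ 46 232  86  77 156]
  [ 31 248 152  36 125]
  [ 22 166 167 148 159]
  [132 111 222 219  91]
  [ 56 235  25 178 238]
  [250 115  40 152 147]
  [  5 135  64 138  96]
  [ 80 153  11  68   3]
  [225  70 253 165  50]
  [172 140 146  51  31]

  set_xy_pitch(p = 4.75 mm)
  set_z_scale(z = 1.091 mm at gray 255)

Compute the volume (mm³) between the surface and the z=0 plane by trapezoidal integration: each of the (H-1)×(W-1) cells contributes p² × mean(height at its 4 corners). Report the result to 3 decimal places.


height_mm = gray/255 × 1.091; cell vol = 4.75² × mean(4 corners)
unit = 4.75² × 1.091 / (4×255) = 0.024133 mm³ per gray-sum
row 0: Σ corner-gray over 4 cells = 2287  → 55.1922
row 1: Σ corner-gray over 4 cells = 2621  → 63.2527
row 2: Σ corner-gray over 4 cells = 2263  → 54.6130
row 3: Σ corner-gray over 4 cells = 2020  → 48.7487
row 4: Σ corner-gray over 4 cells = 2171  → 52.3928
row 5: Σ corner-gray over 4 cells = 2470  → 59.6086
row 6: Σ corner-gray over 4 cells = 2497  → 60.2602
row 7: Σ corner-gray over 4 cells = 2181  → 52.6341
row 8: Σ corner-gray over 4 cells = 1786  → 43.1016
row 9: Σ corner-gray over 4 cells = 1322  → 31.9039
row 10: Σ corner-gray over 4 cells = 1798  → 43.3912
row 11: Σ corner-gray over 4 cells = 2128  → 51.3551
Σ rows: total corner-gray = 25544  → 616.4540 mm³

616.454


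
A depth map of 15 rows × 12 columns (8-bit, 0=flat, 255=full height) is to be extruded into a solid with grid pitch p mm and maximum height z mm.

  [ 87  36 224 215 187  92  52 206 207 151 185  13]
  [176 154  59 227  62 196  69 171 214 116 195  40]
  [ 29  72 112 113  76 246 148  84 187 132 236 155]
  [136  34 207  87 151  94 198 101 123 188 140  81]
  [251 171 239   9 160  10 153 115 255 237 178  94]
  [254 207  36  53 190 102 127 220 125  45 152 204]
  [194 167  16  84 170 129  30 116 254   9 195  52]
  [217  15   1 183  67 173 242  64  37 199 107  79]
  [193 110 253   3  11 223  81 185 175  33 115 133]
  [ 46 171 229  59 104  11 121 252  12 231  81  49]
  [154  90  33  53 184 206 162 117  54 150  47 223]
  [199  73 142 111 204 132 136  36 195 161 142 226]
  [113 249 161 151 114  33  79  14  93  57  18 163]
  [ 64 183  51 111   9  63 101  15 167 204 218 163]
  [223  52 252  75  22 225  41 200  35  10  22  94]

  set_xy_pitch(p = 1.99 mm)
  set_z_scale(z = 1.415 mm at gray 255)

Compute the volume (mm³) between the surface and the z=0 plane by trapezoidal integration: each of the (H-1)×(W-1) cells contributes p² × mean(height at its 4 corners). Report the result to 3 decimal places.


height_mm = gray/255 × 1.415; cell vol = 1.99² × mean(4 corners)
unit = 1.99² × 1.415 / (4×255) = 0.00549367 mm³ per gray-sum
row 0: Σ corner-gray over 11 cells = 6352  → 34.8958
row 1: Σ corner-gray over 11 cells = 6138  → 33.7201
row 2: Σ corner-gray over 11 cells = 5859  → 32.1874
row 3: Σ corner-gray over 11 cells = 6262  → 34.4013
row 4: Σ corner-gray over 11 cells = 6371  → 35.0002
row 5: Σ corner-gray over 11 cells = 5558  → 30.5338
row 6: Σ corner-gray over 11 cells = 5058  → 27.7870
row 7: Σ corner-gray over 11 cells = 5176  → 28.4352
row 8: Σ corner-gray over 11 cells = 5341  → 29.3417
row 9: Σ corner-gray over 11 cells = 5206  → 28.6000
row 10: Σ corner-gray over 11 cells = 5658  → 31.0832
row 11: Σ corner-gray over 11 cells = 5303  → 29.1329
row 12: Σ corner-gray over 11 cells = 4685  → 25.7378
row 13: Σ corner-gray over 11 cells = 4656  → 25.5785
Σ rows: total corner-gray = 77623  → 426.4350 mm³

426.435


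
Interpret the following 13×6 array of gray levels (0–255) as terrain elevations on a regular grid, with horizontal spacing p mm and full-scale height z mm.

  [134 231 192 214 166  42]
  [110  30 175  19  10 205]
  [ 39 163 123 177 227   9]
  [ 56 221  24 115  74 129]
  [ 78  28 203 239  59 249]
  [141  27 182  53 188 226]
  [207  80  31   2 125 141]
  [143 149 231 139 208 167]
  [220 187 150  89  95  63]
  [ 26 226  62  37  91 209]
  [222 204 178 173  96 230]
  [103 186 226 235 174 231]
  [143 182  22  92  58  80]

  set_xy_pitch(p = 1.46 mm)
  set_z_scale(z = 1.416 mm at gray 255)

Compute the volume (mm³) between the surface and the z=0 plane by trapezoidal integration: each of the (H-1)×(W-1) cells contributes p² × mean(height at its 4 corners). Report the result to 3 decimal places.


height_mm = gray/255 × 1.416; cell vol = 1.46² × mean(4 corners)
unit = 1.46² × 1.416 / (4×255) = 0.00295916 mm³ per gray-sum
row 0: Σ corner-gray over 5 cells = 2565  → 7.5903
row 1: Σ corner-gray over 5 cells = 2211  → 6.5427
row 2: Σ corner-gray over 5 cells = 2481  → 7.3417
row 3: Σ corner-gray over 5 cells = 2438  → 7.2144
row 4: Σ corner-gray over 5 cells = 2652  → 7.8477
row 5: Σ corner-gray over 5 cells = 2091  → 6.1876
row 6: Σ corner-gray over 5 cells = 2588  → 7.6583
row 7: Σ corner-gray over 5 cells = 3089  → 9.1409
row 8: Σ corner-gray over 5 cells = 2392  → 7.0783
row 9: Σ corner-gray over 5 cells = 2821  → 8.3478
row 10: Σ corner-gray over 5 cells = 3730  → 11.0377
row 11: Σ corner-gray over 5 cells = 2907  → 8.6023
Σ rows: total corner-gray = 31965  → 94.5896 mm³

94.590


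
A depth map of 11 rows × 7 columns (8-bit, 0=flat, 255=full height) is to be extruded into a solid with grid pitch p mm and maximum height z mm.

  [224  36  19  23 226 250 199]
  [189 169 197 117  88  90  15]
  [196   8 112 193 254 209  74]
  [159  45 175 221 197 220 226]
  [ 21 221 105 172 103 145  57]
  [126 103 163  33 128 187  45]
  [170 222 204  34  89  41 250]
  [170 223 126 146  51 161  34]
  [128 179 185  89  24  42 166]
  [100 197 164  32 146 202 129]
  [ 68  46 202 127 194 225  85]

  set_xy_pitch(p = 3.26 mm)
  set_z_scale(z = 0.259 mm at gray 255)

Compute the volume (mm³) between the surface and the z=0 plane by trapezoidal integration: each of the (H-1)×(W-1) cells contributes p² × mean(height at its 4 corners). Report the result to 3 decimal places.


88.055

height_mm = gray/255 × 0.259; cell vol = 3.26² × mean(4 corners)
unit = 3.26² × 0.259 / (4×255) = 0.00269858 mm³ per gray-sum
row 0: Σ corner-gray over 6 cells = 3057  → 8.2495
row 1: Σ corner-gray over 6 cells = 3348  → 9.0348
row 2: Σ corner-gray over 6 cells = 3923  → 10.5865
row 3: Σ corner-gray over 6 cells = 3671  → 9.9065
row 4: Σ corner-gray over 6 cells = 2969  → 8.0121
row 5: Σ corner-gray over 6 cells = 2999  → 8.0930
row 6: Σ corner-gray over 6 cells = 3218  → 8.6840
row 7: Σ corner-gray over 6 cells = 2950  → 7.9608
row 8: Σ corner-gray over 6 cells = 3043  → 8.2118
row 9: Σ corner-gray over 6 cells = 3452  → 9.3155
Σ rows: total corner-gray = 32630  → 88.0546 mm³


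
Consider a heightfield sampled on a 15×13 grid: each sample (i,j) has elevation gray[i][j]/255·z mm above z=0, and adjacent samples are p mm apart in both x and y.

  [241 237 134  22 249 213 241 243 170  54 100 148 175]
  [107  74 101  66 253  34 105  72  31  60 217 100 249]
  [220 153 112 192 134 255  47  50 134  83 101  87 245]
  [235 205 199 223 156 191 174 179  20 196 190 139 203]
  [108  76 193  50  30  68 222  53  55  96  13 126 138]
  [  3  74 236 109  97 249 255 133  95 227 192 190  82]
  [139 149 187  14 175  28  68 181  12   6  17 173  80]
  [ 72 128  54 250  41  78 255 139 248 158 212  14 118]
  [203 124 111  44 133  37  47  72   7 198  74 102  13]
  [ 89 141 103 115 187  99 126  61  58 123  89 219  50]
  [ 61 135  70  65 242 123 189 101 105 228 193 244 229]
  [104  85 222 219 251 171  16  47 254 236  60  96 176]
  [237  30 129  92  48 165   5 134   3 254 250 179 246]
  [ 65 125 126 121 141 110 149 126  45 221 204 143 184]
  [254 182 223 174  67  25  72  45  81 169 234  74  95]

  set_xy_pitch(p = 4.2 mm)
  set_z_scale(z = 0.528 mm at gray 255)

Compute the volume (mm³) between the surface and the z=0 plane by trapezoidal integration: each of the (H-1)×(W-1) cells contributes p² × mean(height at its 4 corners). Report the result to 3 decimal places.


795.473

height_mm = gray/255 × 0.528; cell vol = 4.2² × mean(4 corners)
unit = 4.2² × 0.528 / (4×255) = 0.00913129 mm³ per gray-sum
row 0: Σ corner-gray over 12 cells = 6620  → 60.4492
row 1: Σ corner-gray over 12 cells = 5743  → 52.4410
row 2: Σ corner-gray over 12 cells = 7343  → 67.0511
row 3: Σ corner-gray over 12 cells = 6392  → 58.3672
row 4: Σ corner-gray over 12 cells = 6009  → 54.8699
row 5: Σ corner-gray over 12 cells = 6038  → 55.1348
row 6: Σ corner-gray over 12 cells = 5583  → 50.9800
row 7: Σ corner-gray over 12 cells = 5458  → 49.8386
row 8: Σ corner-gray over 12 cells = 4895  → 44.6977
row 9: Σ corner-gray over 12 cells = 6461  → 58.9973
row 10: Σ corner-gray over 12 cells = 7274  → 66.4210
row 11: Σ corner-gray over 12 cells = 6655  → 60.7688
row 12: Σ corner-gray over 12 cells = 6332  → 57.8194
row 13: Σ corner-gray over 12 cells = 6312  → 57.6367
Σ rows: total corner-gray = 87115  → 795.4727 mm³


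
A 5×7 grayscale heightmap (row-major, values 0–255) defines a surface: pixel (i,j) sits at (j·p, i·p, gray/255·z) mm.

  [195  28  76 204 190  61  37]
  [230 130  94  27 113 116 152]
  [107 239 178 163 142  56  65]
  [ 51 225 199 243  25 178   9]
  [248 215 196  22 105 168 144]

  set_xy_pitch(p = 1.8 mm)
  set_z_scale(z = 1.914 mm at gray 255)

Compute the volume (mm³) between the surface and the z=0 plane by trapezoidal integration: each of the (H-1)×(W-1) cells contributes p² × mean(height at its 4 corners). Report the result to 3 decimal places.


height_mm = gray/255 × 1.914; cell vol = 1.8² × mean(4 corners)
unit = 1.8² × 1.914 / (4×255) = 0.00607976 mm³ per gray-sum
row 0: Σ corner-gray over 6 cells = 2692  → 16.3667
row 1: Σ corner-gray over 6 cells = 3070  → 18.6649
row 2: Σ corner-gray over 6 cells = 3528  → 21.4494
row 3: Σ corner-gray over 6 cells = 3604  → 21.9115
Σ rows: total corner-gray = 12894  → 78.3925 mm³

78.392


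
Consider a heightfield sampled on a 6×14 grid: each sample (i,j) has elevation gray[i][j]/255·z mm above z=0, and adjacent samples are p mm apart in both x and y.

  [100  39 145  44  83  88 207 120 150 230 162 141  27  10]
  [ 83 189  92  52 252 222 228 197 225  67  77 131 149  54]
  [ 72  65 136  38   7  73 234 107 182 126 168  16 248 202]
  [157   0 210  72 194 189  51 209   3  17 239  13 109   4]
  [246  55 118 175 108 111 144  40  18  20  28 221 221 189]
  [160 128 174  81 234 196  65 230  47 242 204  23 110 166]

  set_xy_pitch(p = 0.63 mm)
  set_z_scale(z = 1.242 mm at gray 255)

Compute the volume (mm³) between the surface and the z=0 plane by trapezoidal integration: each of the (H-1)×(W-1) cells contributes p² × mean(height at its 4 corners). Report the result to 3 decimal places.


15.549

height_mm = gray/255 × 1.242; cell vol = 0.63² × mean(4 corners)
unit = 0.63² × 1.242 / (4×255) = 0.000483284 mm³ per gray-sum
row 0: Σ corner-gray over 13 cells = 6881  → 3.3255
row 1: Σ corner-gray over 13 cells = 6973  → 3.3699
row 2: Σ corner-gray over 13 cells = 5847  → 2.8258
row 3: Σ corner-gray over 13 cells = 5726  → 2.7673
row 4: Σ corner-gray over 13 cells = 6747  → 3.2607
Σ rows: total corner-gray = 32174  → 15.5492 mm³


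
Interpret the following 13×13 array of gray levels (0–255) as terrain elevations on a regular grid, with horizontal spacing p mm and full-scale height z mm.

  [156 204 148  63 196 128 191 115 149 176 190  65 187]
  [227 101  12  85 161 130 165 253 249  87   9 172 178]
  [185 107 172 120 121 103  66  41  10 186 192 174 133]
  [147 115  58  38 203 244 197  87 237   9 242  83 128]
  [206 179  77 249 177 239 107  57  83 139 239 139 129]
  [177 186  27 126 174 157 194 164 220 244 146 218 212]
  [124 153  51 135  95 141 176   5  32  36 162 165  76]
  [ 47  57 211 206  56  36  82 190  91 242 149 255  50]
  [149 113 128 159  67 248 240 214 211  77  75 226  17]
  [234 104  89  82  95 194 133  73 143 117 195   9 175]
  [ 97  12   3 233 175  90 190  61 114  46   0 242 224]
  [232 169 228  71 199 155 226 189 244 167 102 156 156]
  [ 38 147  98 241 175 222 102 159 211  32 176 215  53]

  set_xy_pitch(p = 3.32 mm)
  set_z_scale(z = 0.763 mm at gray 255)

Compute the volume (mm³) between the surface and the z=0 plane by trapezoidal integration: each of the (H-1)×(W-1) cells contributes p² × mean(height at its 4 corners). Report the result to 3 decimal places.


660.324

height_mm = gray/255 × 0.763; cell vol = 3.32² × mean(4 corners)
unit = 3.32² × 0.763 / (4×255) = 0.00824519 mm³ per gray-sum
row 0: Σ corner-gray over 12 cells = 6846  → 56.4466
row 1: Σ corner-gray over 12 cells = 6155  → 50.7491
row 2: Σ corner-gray over 12 cells = 6203  → 51.1449
row 3: Σ corner-gray over 12 cells = 7006  → 57.7658
row 4: Σ corner-gray over 12 cells = 7806  → 64.3619
row 5: Σ corner-gray over 12 cells = 6603  → 54.4430
row 6: Σ corner-gray over 12 cells = 5749  → 47.4016
row 7: Σ corner-gray over 12 cells = 6929  → 57.1309
row 8: Σ corner-gray over 12 cells = 6559  → 54.0802
row 9: Σ corner-gray over 12 cells = 5530  → 45.5959
row 10: Σ corner-gray over 12 cells = 6853  → 56.5043
row 11: Σ corner-gray over 12 cells = 7847  → 64.7000
Σ rows: total corner-gray = 80086  → 660.3241 mm³


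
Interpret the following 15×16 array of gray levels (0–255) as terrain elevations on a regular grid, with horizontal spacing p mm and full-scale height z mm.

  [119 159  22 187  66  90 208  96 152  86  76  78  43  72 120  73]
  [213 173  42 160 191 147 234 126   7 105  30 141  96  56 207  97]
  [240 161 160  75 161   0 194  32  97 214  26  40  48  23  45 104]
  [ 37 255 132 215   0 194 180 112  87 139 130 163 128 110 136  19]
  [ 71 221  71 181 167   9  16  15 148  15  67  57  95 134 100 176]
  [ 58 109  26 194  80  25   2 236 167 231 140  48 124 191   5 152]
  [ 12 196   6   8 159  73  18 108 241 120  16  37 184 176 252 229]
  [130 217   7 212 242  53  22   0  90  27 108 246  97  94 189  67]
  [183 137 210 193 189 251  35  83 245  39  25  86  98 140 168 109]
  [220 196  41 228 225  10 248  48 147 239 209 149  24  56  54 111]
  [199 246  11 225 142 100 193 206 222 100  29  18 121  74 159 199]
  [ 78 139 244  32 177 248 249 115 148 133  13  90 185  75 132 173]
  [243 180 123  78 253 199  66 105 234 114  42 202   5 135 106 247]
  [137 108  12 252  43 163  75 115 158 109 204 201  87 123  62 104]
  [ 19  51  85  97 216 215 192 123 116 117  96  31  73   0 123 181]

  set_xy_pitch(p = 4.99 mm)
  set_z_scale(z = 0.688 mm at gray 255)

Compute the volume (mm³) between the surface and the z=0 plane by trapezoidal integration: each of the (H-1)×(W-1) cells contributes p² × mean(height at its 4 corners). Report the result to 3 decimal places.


height_mm = gray/255 × 0.688; cell vol = 4.99² × mean(4 corners)
unit = 4.99² × 0.688 / (4×255) = 0.0167954 mm³ per gray-sum
row 0: Σ corner-gray over 15 cells = 6842  → 114.9139
row 1: Σ corner-gray over 15 cells = 6636  → 111.4540
row 2: Σ corner-gray over 15 cells = 6914  → 116.1231
row 3: Σ corner-gray over 15 cells = 6857  → 115.1658
row 4: Σ corner-gray over 15 cells = 6205  → 104.2152
row 5: Σ corner-gray over 15 cells = 6795  → 114.1245
row 6: Σ corner-gray over 15 cells = 6834  → 114.7795
row 7: Σ corner-gray over 15 cells = 7495  → 125.8812
row 8: Σ corner-gray over 15 cells = 8169  → 137.2013
row 9: Σ corner-gray over 15 cells = 8169  → 137.2013
row 10: Σ corner-gray over 15 cells = 8301  → 139.4183
row 11: Σ corner-gray over 15 cells = 8385  → 140.8291
row 12: Σ corner-gray over 15 cells = 7839  → 131.6588
row 13: Σ corner-gray over 15 cells = 6935  → 116.4758
Σ rows: total corner-gray = 102376  → 1719.4419 mm³

1719.442


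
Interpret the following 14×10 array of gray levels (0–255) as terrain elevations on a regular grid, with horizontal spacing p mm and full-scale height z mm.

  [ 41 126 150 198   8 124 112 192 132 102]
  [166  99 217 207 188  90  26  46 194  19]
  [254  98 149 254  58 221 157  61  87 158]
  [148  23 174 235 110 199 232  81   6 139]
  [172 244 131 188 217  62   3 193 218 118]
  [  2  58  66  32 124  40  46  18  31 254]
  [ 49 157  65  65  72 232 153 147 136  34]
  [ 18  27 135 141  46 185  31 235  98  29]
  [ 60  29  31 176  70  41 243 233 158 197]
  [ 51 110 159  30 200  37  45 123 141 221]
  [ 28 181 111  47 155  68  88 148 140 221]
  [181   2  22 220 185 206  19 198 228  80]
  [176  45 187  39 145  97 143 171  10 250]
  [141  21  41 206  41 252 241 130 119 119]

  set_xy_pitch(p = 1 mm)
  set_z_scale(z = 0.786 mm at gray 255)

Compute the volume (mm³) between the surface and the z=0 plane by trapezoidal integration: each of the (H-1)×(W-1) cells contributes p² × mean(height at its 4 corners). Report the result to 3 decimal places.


height_mm = gray/255 × 0.786; cell vol = 1² × mean(4 corners)
unit = 1² × 0.786 / (4×255) = 0.000770588 mm³ per gray-sum
row 0: Σ corner-gray over 9 cells = 4546  → 3.5031
row 1: Σ corner-gray over 9 cells = 4901  → 3.7767
row 2: Σ corner-gray over 9 cells = 4989  → 3.8445
row 3: Σ corner-gray over 9 cells = 5209  → 4.0140
row 4: Σ corner-gray over 9 cells = 3888  → 2.9960
row 5: Σ corner-gray over 9 cells = 3223  → 2.4836
row 6: Σ corner-gray over 9 cells = 3980  → 3.0669
row 7: Σ corner-gray over 9 cells = 4062  → 3.1301
row 8: Σ corner-gray over 9 cells = 4181  → 3.2218
row 9: Σ corner-gray over 9 cells = 4087  → 3.1494
row 10: Σ corner-gray over 9 cells = 4546  → 3.5031
row 11: Σ corner-gray over 9 cells = 4521  → 3.4838
row 12: Σ corner-gray over 9 cells = 4462  → 3.4384
Σ rows: total corner-gray = 56595  → 43.6114 mm³

43.611


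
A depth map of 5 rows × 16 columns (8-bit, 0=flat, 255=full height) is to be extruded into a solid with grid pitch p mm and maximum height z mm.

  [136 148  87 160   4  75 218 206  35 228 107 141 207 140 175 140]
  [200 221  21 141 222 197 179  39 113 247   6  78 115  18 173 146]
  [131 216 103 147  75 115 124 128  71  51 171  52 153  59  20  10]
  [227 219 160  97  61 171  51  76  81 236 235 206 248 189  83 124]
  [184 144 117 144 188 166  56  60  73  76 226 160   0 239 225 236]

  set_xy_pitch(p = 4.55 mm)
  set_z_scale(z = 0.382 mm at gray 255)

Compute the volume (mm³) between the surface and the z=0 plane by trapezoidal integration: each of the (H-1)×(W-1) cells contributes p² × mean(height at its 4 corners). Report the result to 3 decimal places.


height_mm = gray/255 × 0.382; cell vol = 4.55² × mean(4 corners)
unit = 4.55² × 0.382 / (4×255) = 0.00775329 mm³ per gray-sum
row 0: Σ corner-gray over 15 cells = 8024  → 62.2124
row 1: Σ corner-gray over 15 cells = 6997  → 54.2498
row 2: Σ corner-gray over 15 cells = 7688  → 59.6073
row 3: Σ corner-gray over 15 cells = 8745  → 67.8025
Σ rows: total corner-gray = 31454  → 243.8720 mm³

243.872


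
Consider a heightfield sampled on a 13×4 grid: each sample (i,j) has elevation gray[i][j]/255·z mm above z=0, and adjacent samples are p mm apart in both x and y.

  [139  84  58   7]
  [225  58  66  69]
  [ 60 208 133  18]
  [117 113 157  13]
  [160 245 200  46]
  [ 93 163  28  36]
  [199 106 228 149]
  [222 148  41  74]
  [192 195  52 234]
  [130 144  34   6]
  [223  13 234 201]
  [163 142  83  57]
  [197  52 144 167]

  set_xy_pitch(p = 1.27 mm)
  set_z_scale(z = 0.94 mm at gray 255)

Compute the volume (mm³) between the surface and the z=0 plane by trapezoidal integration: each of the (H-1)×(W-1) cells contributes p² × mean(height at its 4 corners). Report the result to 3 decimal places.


26.345

height_mm = gray/255 × 0.94; cell vol = 1.27² × mean(4 corners)
unit = 1.27² × 0.94 / (4×255) = 0.0014864 mm³ per gray-sum
row 0: Σ corner-gray over 3 cells = 972  → 1.4448
row 1: Σ corner-gray over 3 cells = 1302  → 1.9353
row 2: Σ corner-gray over 3 cells = 1430  → 2.1255
row 3: Σ corner-gray over 3 cells = 1766  → 2.6250
row 4: Σ corner-gray over 3 cells = 1607  → 2.3886
row 5: Σ corner-gray over 3 cells = 1527  → 2.2697
row 6: Σ corner-gray over 3 cells = 1690  → 2.5120
row 7: Σ corner-gray over 3 cells = 1594  → 2.3693
row 8: Σ corner-gray over 3 cells = 1412  → 2.0988
row 9: Σ corner-gray over 3 cells = 1410  → 2.0958
row 10: Σ corner-gray over 3 cells = 1588  → 2.3604
row 11: Σ corner-gray over 3 cells = 1426  → 2.1196
Σ rows: total corner-gray = 17724  → 26.3449 mm³


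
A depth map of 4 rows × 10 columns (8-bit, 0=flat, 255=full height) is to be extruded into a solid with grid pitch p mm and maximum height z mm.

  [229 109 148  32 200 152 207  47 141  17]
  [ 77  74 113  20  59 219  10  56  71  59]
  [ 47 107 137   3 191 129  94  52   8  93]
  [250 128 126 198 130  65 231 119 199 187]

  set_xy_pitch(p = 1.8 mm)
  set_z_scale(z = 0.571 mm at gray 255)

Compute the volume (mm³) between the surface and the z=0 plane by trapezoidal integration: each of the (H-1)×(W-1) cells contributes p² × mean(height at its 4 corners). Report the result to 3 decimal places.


20.080

height_mm = gray/255 × 0.571; cell vol = 1.8² × mean(4 corners)
unit = 1.8² × 0.571 / (4×255) = 0.00181376 mm³ per gray-sum
row 0: Σ corner-gray over 9 cells = 3698  → 6.7073
row 1: Σ corner-gray over 9 cells = 2962  → 5.3724
row 2: Σ corner-gray over 9 cells = 4411  → 8.0005
Σ rows: total corner-gray = 11071  → 20.0802 mm³


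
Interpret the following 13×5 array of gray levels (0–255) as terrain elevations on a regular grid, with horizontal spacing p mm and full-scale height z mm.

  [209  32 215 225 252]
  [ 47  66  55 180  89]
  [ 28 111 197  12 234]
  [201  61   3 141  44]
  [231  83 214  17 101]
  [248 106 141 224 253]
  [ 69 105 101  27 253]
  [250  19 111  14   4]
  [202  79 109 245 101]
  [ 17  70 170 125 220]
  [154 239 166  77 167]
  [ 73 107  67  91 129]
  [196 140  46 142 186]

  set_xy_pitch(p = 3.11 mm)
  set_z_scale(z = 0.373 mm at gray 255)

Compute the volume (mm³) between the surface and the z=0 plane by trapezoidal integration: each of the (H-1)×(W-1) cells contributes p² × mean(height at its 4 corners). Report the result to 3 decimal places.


80.660

height_mm = gray/255 × 0.373; cell vol = 3.11² × mean(4 corners)
unit = 3.11² × 0.373 / (4×255) = 0.00353695 mm³ per gray-sum
row 0: Σ corner-gray over 4 cells = 2143  → 7.5797
row 1: Σ corner-gray over 4 cells = 1640  → 5.8006
row 2: Σ corner-gray over 4 cells = 1557  → 5.5070
row 3: Σ corner-gray over 4 cells = 1615  → 5.7122
row 4: Σ corner-gray over 4 cells = 2403  → 8.4993
row 5: Σ corner-gray over 4 cells = 2231  → 7.8909
row 6: Σ corner-gray over 4 cells = 1330  → 4.7041
row 7: Σ corner-gray over 4 cells = 1711  → 6.0517
row 8: Σ corner-gray over 4 cells = 2136  → 7.5549
row 9: Σ corner-gray over 4 cells = 2252  → 7.9652
row 10: Σ corner-gray over 4 cells = 2017  → 7.1340
row 11: Σ corner-gray over 4 cells = 1770  → 6.2604
Σ rows: total corner-gray = 22805  → 80.6602 mm³


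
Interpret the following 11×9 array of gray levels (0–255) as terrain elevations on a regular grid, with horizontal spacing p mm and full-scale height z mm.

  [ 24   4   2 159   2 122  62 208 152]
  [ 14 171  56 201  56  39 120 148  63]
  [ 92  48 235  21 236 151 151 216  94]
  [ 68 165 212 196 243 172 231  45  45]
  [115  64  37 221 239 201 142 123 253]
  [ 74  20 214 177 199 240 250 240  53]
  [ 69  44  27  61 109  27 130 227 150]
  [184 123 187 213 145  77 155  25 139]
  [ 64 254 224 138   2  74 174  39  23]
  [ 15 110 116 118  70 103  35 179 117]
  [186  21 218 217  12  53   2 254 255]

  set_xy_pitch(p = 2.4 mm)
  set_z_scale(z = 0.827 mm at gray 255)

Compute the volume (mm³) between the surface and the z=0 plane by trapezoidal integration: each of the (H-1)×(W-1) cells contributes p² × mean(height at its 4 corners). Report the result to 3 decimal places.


height_mm = gray/255 × 0.827; cell vol = 2.4² × mean(4 corners)
unit = 2.4² × 0.827 / (4×255) = 0.00467012 mm³ per gray-sum
row 0: Σ corner-gray over 8 cells = 2953  → 13.7909
row 1: Σ corner-gray over 8 cells = 3961  → 18.4983
row 2: Σ corner-gray over 8 cells = 4943  → 23.0844
row 3: Σ corner-gray over 8 cells = 5063  → 23.6448
row 4: Σ corner-gray over 8 cells = 5229  → 24.4200
row 5: Σ corner-gray over 8 cells = 4276  → 19.9694
row 6: Σ corner-gray over 8 cells = 3642  → 17.0086
row 7: Σ corner-gray over 8 cells = 4070  → 19.0074
row 8: Σ corner-gray over 8 cells = 3491  → 16.3034
row 9: Σ corner-gray over 8 cells = 3589  → 16.7611
Σ rows: total corner-gray = 41217  → 192.4882 mm³

192.488


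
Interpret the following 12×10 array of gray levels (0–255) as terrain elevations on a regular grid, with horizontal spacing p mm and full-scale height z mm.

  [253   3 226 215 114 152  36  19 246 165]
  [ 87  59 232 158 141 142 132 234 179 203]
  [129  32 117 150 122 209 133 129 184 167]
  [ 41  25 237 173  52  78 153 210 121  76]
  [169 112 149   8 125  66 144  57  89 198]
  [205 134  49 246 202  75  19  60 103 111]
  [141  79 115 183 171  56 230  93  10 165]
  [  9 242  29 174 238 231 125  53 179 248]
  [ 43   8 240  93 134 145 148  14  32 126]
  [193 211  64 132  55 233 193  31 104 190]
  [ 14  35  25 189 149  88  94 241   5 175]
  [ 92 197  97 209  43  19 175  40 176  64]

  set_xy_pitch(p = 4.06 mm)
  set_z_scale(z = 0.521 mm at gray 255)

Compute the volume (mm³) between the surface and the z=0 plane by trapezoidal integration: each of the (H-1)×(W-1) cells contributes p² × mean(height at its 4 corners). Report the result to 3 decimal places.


417.038

height_mm = gray/255 × 0.521; cell vol = 4.06² × mean(4 corners)
unit = 4.06² × 0.521 / (4×255) = 0.00841956 mm³ per gray-sum
row 0: Σ corner-gray over 9 cells = 5284  → 44.4890
row 1: Σ corner-gray over 9 cells = 5292  → 44.5563
row 2: Σ corner-gray over 9 cells = 4663  → 39.2604
row 3: Σ corner-gray over 9 cells = 4082  → 34.3687
row 4: Σ corner-gray over 9 cells = 3959  → 33.3331
row 5: Σ corner-gray over 9 cells = 4272  → 35.9684
row 6: Σ corner-gray over 9 cells = 4979  → 41.9210
row 7: Σ corner-gray over 9 cells = 4596  → 38.6963
row 8: Σ corner-gray over 9 cells = 4226  → 35.5811
row 9: Σ corner-gray over 9 cells = 4270  → 35.9515
row 10: Σ corner-gray over 9 cells = 3909  → 32.9121
Σ rows: total corner-gray = 49532  → 417.0379 mm³


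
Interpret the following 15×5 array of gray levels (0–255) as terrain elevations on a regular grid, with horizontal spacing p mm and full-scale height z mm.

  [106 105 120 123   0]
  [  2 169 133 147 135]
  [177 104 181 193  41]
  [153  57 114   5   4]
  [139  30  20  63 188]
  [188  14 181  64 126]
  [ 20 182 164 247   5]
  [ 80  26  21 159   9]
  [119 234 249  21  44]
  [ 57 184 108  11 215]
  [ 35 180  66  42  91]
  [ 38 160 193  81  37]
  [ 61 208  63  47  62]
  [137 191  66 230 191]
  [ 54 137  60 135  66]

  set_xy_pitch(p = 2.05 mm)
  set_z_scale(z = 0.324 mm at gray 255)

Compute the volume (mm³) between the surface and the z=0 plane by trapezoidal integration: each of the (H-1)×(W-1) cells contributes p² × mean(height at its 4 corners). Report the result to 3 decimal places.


height_mm = gray/255 × 0.324; cell vol = 2.05² × mean(4 corners)
unit = 2.05² × 0.324 / (4×255) = 0.00133491 mm³ per gray-sum
row 0: Σ corner-gray over 4 cells = 1837  → 2.4522
row 1: Σ corner-gray over 4 cells = 2209  → 2.9488
row 2: Σ corner-gray over 4 cells = 1683  → 2.2467
row 3: Σ corner-gray over 4 cells = 1062  → 1.4177
row 4: Σ corner-gray over 4 cells = 1385  → 1.8489
row 5: Σ corner-gray over 4 cells = 2043  → 2.7272
row 6: Σ corner-gray over 4 cells = 1712  → 2.2854
row 7: Σ corner-gray over 4 cells = 1672  → 2.2320
row 8: Σ corner-gray over 4 cells = 2049  → 2.7352
row 9: Σ corner-gray over 4 cells = 1580  → 2.1092
row 10: Σ corner-gray over 4 cells = 1645  → 2.1959
row 11: Σ corner-gray over 4 cells = 1702  → 2.2720
row 12: Σ corner-gray over 4 cells = 2061  → 2.7513
row 13: Σ corner-gray over 4 cells = 2086  → 2.7846
Σ rows: total corner-gray = 24726  → 33.0070 mm³

33.007


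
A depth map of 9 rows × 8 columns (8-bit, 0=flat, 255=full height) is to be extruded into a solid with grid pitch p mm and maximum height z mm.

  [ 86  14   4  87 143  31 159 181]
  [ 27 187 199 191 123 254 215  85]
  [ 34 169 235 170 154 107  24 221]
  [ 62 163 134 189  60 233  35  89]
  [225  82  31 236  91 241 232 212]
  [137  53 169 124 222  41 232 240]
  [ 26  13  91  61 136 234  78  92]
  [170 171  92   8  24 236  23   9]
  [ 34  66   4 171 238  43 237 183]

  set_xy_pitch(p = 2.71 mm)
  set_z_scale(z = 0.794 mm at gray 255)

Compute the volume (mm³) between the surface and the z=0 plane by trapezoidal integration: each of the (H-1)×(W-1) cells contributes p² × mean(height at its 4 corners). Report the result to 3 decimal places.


height_mm = gray/255 × 0.794; cell vol = 2.71² × mean(4 corners)
unit = 2.71² × 0.794 / (4×255) = 0.00571688 mm³ per gray-sum
row 0: Σ corner-gray over 7 cells = 3593  → 20.5407
row 1: Σ corner-gray over 7 cells = 4423  → 25.2858
row 2: Σ corner-gray over 7 cells = 3752  → 21.4497
row 3: Σ corner-gray over 7 cells = 4042  → 23.1076
row 4: Σ corner-gray over 7 cells = 4322  → 24.7083
row 5: Σ corner-gray over 7 cells = 3403  → 19.4545
row 6: Σ corner-gray over 7 cells = 2631  → 15.0411
row 7: Σ corner-gray over 7 cells = 3022  → 17.2764
Σ rows: total corner-gray = 29188  → 166.8642 mm³

166.864


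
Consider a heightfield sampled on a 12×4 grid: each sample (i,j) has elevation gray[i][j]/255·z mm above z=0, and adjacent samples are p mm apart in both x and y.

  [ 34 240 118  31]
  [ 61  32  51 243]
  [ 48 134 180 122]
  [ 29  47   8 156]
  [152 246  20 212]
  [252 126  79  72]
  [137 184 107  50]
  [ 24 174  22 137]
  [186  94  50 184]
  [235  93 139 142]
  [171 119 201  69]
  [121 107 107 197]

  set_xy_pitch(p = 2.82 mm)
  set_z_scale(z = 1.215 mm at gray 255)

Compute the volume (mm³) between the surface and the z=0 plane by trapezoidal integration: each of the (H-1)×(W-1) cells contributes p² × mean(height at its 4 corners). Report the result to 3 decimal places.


145.075

height_mm = gray/255 × 1.215; cell vol = 2.82² × mean(4 corners)
unit = 2.82² × 1.215 / (4×255) = 0.00947271 mm³ per gray-sum
row 0: Σ corner-gray over 3 cells = 1251  → 11.8504
row 1: Σ corner-gray over 3 cells = 1268  → 12.0114
row 2: Σ corner-gray over 3 cells = 1093  → 10.3537
row 3: Σ corner-gray over 3 cells = 1191  → 11.2820
row 4: Σ corner-gray over 3 cells = 1630  → 15.4405
row 5: Σ corner-gray over 3 cells = 1503  → 14.2375
row 6: Σ corner-gray over 3 cells = 1322  → 12.5229
row 7: Σ corner-gray over 3 cells = 1211  → 11.4715
row 8: Σ corner-gray over 3 cells = 1499  → 14.1996
row 9: Σ corner-gray over 3 cells = 1721  → 16.3025
row 10: Σ corner-gray over 3 cells = 1626  → 15.4026
Σ rows: total corner-gray = 15315  → 145.0746 mm³


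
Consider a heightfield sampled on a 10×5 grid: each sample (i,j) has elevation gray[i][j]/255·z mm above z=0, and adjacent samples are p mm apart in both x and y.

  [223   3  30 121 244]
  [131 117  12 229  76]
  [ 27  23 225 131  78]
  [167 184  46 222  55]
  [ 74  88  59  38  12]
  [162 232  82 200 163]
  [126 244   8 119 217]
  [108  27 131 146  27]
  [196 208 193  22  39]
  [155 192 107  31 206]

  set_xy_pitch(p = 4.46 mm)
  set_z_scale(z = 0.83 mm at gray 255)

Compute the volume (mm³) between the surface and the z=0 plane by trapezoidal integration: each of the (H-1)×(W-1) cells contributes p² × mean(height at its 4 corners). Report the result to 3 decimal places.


276.074

height_mm = gray/255 × 0.83; cell vol = 4.46² × mean(4 corners)
unit = 4.46² × 0.83 / (4×255) = 0.0161863 mm³ per gray-sum
row 0: Σ corner-gray over 4 cells = 1698  → 27.4843
row 1: Σ corner-gray over 4 cells = 1786  → 28.9087
row 2: Σ corner-gray over 4 cells = 1989  → 32.1946
row 3: Σ corner-gray over 4 cells = 1582  → 25.6067
row 4: Σ corner-gray over 4 cells = 1809  → 29.2810
row 5: Σ corner-gray over 4 cells = 2438  → 39.4622
row 6: Σ corner-gray over 4 cells = 1828  → 29.5886
row 7: Σ corner-gray over 4 cells = 1824  → 29.5238
row 8: Σ corner-gray over 4 cells = 2102  → 34.0236
Σ rows: total corner-gray = 17056  → 276.0736 mm³


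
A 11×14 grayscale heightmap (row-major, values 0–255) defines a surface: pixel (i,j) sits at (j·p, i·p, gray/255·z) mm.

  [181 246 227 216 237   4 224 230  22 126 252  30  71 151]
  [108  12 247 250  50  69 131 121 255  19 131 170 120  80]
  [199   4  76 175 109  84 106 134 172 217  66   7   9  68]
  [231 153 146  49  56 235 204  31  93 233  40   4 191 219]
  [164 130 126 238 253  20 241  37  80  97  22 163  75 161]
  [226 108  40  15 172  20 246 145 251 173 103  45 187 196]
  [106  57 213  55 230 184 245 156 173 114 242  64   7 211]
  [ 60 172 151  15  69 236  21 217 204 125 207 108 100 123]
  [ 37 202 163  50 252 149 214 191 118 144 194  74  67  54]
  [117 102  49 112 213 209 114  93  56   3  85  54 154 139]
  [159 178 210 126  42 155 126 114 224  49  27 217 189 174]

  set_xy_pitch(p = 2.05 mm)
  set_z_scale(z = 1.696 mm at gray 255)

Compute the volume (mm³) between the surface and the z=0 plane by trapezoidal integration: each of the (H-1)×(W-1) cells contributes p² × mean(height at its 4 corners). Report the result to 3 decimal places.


468.727

height_mm = gray/255 × 1.696; cell vol = 2.05² × mean(4 corners)
unit = 2.05² × 1.696 / (4×255) = 0.00698769 mm³ per gray-sum
row 0: Σ corner-gray over 13 cells = 7440  → 51.9884
row 1: Σ corner-gray over 13 cells = 5923  → 41.3881
row 2: Σ corner-gray over 13 cells = 5905  → 41.2623
row 3: Σ corner-gray over 13 cells = 6609  → 46.1816
row 4: Σ corner-gray over 13 cells = 6721  → 46.9642
row 5: Σ corner-gray over 13 cells = 7229  → 50.5140
row 6: Σ corner-gray over 13 cells = 7230  → 50.5210
row 7: Σ corner-gray over 13 cells = 7160  → 50.0318
row 8: Σ corner-gray over 13 cells = 6471  → 45.2173
row 9: Σ corner-gray over 13 cells = 6391  → 44.6583
Σ rows: total corner-gray = 67079  → 468.7270 mm³
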